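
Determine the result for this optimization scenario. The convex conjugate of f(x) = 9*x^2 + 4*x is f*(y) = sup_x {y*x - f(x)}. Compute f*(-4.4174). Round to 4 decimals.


f*(y) = sup_x {y*x - a*x^2 - b*x} = sup_x {(y-b)*x - a*x^2}
FOC: (y - b) - 2a*x = 0 => x* = (y - b)/(2a)
x* = (-4.4174 - 4)/(2*9) = -0.4676
f*(-4.4174) = (y-b)^2/(4a) = (-4.4174 - 4)^2/(4*9)
= 70.8526/36 = 1.9681


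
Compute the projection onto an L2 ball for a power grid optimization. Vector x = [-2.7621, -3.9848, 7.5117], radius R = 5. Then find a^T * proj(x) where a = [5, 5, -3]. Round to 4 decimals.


Step 1: Compute ||x|| (intermediates to 6 decimals).
||x|| = sqrt((-2.7621)^2 + (-3.9848)^2 + 7.5117^2) = 8.940552
Step 2: Project.
Since ||x|| > R, scale = R/||x|| = 5/8.940552 = 0.55925, proj(x) = scale * x
proj(x) = [-1.544704, -2.228499, 4.200918]
Step 3: Dot product.
a^T * proj(x) = 5*(-1.544704) + 5*(-2.228499) - 3*4.200918 = -31.4688


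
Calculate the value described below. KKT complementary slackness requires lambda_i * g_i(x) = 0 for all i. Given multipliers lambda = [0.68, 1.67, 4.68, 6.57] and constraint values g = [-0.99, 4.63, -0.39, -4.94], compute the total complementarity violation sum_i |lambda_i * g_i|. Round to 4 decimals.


KKT complementary slackness check:
lambda_1 * g_1 = 0.68 * -0.99 = -0.6732
lambda_2 * g_2 = 1.67 * 4.63 = 7.7321
lambda_3 * g_3 = 4.68 * -0.39 = -1.8252
lambda_4 * g_4 = 6.57 * -4.94 = -32.4558
Total violation = 0.6732 + 7.7321 + 1.8252 + 32.4558 = 42.6863


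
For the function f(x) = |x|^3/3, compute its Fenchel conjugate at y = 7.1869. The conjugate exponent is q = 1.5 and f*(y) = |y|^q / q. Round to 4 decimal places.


The conjugate exponent q satisfies 1/p + 1/q = 1.
p = 3, so q = 3/(3 - 1) = 1.5
|y|^q = 7.1869^1.5 = 19.2669
f*(7.1869) = 19.2669 / 1.5 = 12.8446


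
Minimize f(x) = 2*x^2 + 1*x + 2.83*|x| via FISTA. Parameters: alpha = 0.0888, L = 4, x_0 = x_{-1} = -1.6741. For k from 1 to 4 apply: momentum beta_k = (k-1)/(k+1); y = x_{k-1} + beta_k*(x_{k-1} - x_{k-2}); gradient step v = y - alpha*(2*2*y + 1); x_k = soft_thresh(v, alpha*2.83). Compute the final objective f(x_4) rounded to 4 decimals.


FISTA on f(x) = 2*x^2 + 1*x + 2.83*|x|
L = 4, alpha = 0.0888
Iteration 1: beta = 0.0, y = -1.6741 + 0.0*(-1.6741 + 1.6741) = -1.6741
  grad(y) = -5.6964, v = y - alpha*grad = -1.1683
  prox(v) = soft_thresh(-1.1683, 0.2513) = -0.917
Iteration 2: beta = 0.3333, y = -0.917 + 0.3333*(-0.917 + 1.6741) = -0.6646
  grad(y) = -1.6583, v = y - alpha*grad = -0.5173
  prox(v) = soft_thresh(-0.5173, 0.2513) = -0.266
Iteration 3: beta = 0.5, y = -0.266 + 0.5*(-0.266 + 0.917) = 0.0595
  grad(y) = 1.2378, v = y - alpha*grad = -0.0505
  prox(v) = soft_thresh(-0.0505, 0.2513) = 0.0
Iteration 4: beta = 0.6, y = 0.0 + 0.6*(0.0 + 0.266) = 0.1596
  grad(y) = 1.6384, v = y - alpha*grad = 0.0141
  prox(v) = soft_thresh(0.0141, 0.2513) = 0.0
f(x_4) = 2*0.0^2 + 1*0.0 + 2.83*|0.0| = 0.0


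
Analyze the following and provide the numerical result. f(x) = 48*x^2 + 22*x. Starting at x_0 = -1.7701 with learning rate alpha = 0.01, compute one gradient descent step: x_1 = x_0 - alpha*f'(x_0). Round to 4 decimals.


We compute the gradient at x_0 and apply the update.
f'(x) = 96*x + 22
f'(-1.7701) = 96*-1.7701 + 22 = -147.9296
x_1 = -1.7701 - 0.01*-147.9296 = -0.2908


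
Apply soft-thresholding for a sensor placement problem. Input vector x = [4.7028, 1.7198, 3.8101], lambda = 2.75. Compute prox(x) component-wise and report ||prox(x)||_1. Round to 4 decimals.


Soft-thresholding with lambda = 2.75:
prox(4.7028) = sign(4.7028)*max(|4.7028| - 2.75, 0) = 1.9528
prox(1.7198) = sign(1.7198)*max(|1.7198| - 2.75, 0) = 0.0
prox(3.8101) = sign(3.8101)*max(|3.8101| - 2.75, 0) = 1.0601
prox(x) = [1.9528, 0.0, 1.0601]
||prox(x)||_1 = 1.9528 + 0.0 + 1.0601 = 3.0129


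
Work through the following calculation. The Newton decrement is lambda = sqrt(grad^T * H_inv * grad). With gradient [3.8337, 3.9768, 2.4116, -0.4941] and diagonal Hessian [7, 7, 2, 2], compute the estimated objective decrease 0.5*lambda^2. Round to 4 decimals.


Step 1: H is diagonal, so H^(-1) * g = [0.5477, 0.5681, 1.2058, -0.2471].
Step 2: g^T H^(-1) g = sum_i g_i^2 / H_ii
  = (3.8337)^2/7 + (3.9768)^2/7 + (2.4116)^2/2 + (-0.4941)^2/2
  = 2.0996 + 2.2593 + 2.9079 + 0.1221 = 7.3889
Step 3: Objective decrease = 0.5 * g^T H^(-1) g = 3.6944


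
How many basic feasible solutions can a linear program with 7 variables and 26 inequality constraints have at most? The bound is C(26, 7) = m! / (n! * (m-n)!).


Each vertex corresponds to some choice of n active constraints out of m, so the number of vertices is at most C(m, n) = m! / (n!(m-n)!).
m = 26, n = 7
Numerator: 26 * 25 * 24 * 23 * 22 * 21 * 20
Denominator: 7! = 5040
C(26, 7) = 657800


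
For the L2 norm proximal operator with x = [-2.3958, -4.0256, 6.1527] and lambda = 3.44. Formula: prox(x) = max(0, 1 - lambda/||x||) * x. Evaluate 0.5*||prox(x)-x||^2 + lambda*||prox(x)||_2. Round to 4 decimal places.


Step 1: Compute ||x||.
||x|| = 7.7331
Step 2: Compute scaling factor.
scale = max(0, 1 - 3.44/7.7331) = 0.5552
Step 3: prox(x) = [-1.3301, -2.2349, 3.4157]
||prox(x)|| = 4.2931
Step 4: Proximal objective.
0.5*||prox-x||^2 = 5.9168
lambda*||prox|| = 14.7683
Total = 20.6851


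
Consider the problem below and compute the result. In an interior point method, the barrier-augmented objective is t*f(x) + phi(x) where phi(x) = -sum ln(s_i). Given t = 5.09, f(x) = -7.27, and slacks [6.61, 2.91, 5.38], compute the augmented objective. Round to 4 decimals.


Step 1: Compute log-barrier.
ln values: [1.8886, 1.0682, 1.6827]
phi = -(1.8886 + 1.0682 + 1.6827) = -4.6394
Step 2: Compute augmented objective.
t*f(x) = 5.09*-7.27 = -37.0043
Total = -37.0043 - 4.6394 = -41.6437


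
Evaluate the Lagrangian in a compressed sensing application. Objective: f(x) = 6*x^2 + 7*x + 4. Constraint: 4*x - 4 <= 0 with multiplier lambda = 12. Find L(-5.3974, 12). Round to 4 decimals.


Step 1: Evaluate f(x).
f(-5.3974) = 6*(-5.3974)^2 + 7*(-5.3974) + 4 = 141.0098
Step 2: Evaluate g(x).
g(-5.3974) = 4*-5.3974 - 4 = -25.5896
Step 3: Compute Lagrangian.
L = 141.0098 + 12*-25.5896 = -166.0654


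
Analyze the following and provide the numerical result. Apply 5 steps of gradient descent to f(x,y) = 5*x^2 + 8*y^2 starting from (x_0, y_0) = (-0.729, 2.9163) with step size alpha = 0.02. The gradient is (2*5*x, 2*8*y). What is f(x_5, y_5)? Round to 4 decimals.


Gradient descent on f(x,y) = 5*x^2 + 8*y^2.
Starting point: (-0.729, 2.9163), alpha = 0.02
Step 1: grad_x = 2*5*-0.729 = -7.29, grad_y = 2*8*2.9163 = 46.6608
  x_1 = -0.729 - 0.02*-7.29 = -0.5832
  y_1 = 2.9163 - 0.02*46.6608 = 1.9831
Step 2: grad_x = 2*5*-0.5832 = -5.832, grad_y = 2*8*1.9831 = 31.7293
  x_2 = -0.5832 - 0.02*-5.832 = -0.4666
  y_2 = 1.9831 - 0.02*31.7293 = 1.3485
Step 3: grad_x = 2*5*-0.4666 = -4.6656, grad_y = 2*8*1.3485 = 21.576
  x_3 = -0.4666 - 0.02*-4.6656 = -0.3732
  y_3 = 1.3485 - 0.02*21.576 = 0.917
Step 4: grad_x = 2*5*-0.3732 = -3.7325, grad_y = 2*8*0.917 = 14.6716
  x_4 = -0.3732 - 0.02*-3.7325 = -0.2986
  y_4 = 0.917 - 0.02*14.6716 = 0.6235
Step 5: grad_x = 2*5*-0.2986 = -2.986, grad_y = 2*8*0.6235 = 9.9767
  x_5 = -0.2986 - 0.02*-2.986 = -0.2389
  y_5 = 0.6235 - 0.02*9.9767 = 0.424
f(-0.2389, 0.424) = 5*(-0.2389)^2 + 8*0.424^2 = 1.7236


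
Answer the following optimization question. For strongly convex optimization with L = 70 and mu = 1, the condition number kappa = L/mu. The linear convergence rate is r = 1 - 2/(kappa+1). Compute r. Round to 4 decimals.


Step 1: Compute the condition number.
kappa = L/mu = 70/1 = 70.0
Step 2: Compute the convergence rate.
r = 1 - 2/(kappa + 1) = 1 - 2*mu/(L + mu) = (L - mu)/(L + mu) = 69/71 = 0.9718


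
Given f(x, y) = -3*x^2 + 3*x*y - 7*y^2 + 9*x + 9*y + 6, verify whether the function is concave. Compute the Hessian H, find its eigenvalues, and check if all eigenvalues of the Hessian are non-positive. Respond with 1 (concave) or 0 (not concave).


The Hessian of f(x,y) = -3*x^2 + 3*x*y - 7*y^2 + 9*x + 9*y + 6 is:
H = [[-6, 3], [3, -14]]
Trace = -6 - 14 = -20
Determinant = -6*-14 - (3)^2 = 75
Discriminant = (-20)^2 - 4*75 = 100.0
Eigenvalues: lambda_1 = -15.0, lambda_2 = -5.0
The function is concave.

1


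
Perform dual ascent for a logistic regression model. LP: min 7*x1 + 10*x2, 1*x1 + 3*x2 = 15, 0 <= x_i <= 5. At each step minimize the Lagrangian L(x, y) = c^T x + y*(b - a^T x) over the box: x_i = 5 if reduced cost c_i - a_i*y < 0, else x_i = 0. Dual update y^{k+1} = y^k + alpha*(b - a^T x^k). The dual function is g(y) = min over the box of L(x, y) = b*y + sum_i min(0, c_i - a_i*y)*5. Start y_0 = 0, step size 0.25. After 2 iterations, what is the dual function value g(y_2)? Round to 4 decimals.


Dual ascent for LP: min 7*x1 + 10*x2, 1*x1 + 3*x2 = 15, 0 <= x_i <= 5
Step 1: y^k = 0.0, reduced costs: (7.0, 10.0)
  x^k = (0.0, 0.0), subgradient = b - a^T x = 15.0
  y^{k+1} = 0.0 + 0.25*15.0 = 3.75
Step 2: y^k = 3.75, reduced costs: (3.25, -1.25)
  x^k = (0.0, 5.0), subgradient = b - a^T x = 0.0
  y^{k+1} = 3.75 + 0.25*0.0 = 3.75
Dual objective at y_2 = 3.75: reduced costs (3.25, -1.25), box minimizer x = (0.0, 5.0)
g(y_2) = b*y + (c1 - a1*y)*x1 + (c2 - a2*y)*x2 = 15*3.75 + 3.25*0.0 + (-1.25)*5.0 = 56.25 + 0.0 - 6.25 = 50.0


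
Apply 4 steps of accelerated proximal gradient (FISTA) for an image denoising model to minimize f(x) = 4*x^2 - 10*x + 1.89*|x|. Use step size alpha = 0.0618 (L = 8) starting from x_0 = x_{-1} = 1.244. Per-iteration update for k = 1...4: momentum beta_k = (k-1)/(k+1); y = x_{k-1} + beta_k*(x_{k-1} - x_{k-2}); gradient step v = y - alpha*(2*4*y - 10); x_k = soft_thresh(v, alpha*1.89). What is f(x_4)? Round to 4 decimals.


FISTA on f(x) = 4*x^2 - 10*x + 1.89*|x|
L = 8, alpha = 0.0618
Iteration 1: beta = 0.0, y = 1.244 + 0.0*(1.244 - 1.244) = 1.244
  grad(y) = -0.048, v = y - alpha*grad = 1.247
  prox(v) = soft_thresh(1.247, 0.1168) = 1.1302
Iteration 2: beta = 0.3333, y = 1.1302 + 0.3333*(1.1302 - 1.244) = 1.0922
  grad(y) = -1.2622, v = y - alpha*grad = 1.1702
  prox(v) = soft_thresh(1.1702, 0.1168) = 1.0534
Iteration 3: beta = 0.5, y = 1.0534 + 0.5*(1.0534 - 1.1302) = 1.0151
  grad(y) = -1.8796, v = y - alpha*grad = 1.1312
  prox(v) = soft_thresh(1.1312, 0.1168) = 1.0144
Iteration 4: beta = 0.6, y = 1.0144 + 0.6*(1.0144 - 1.0534) = 0.991
  grad(y) = -2.072, v = y - alpha*grad = 1.119
  prox(v) = soft_thresh(1.119, 0.1168) = 1.0022
f(x_4) = 4*1.0022^2 - 10*1.0022 + 1.89*|1.0022| = -4.1102


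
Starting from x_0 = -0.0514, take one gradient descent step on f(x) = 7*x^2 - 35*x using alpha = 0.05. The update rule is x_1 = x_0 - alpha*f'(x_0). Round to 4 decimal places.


We compute the gradient at x_0 and apply the update.
f'(x) = 14*x - 35
f'(-0.0514) = 14*-0.0514 - 35 = -35.7196
x_1 = -0.0514 - 0.05*-35.7196 = 1.7346


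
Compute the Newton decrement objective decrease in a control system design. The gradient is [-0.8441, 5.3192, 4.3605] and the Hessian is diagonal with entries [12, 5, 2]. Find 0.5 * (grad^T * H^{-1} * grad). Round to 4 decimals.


Step 1: H is diagonal, so H^(-1) * g = [-0.0703, 1.0638, 2.1803].
Step 2: g^T H^(-1) g = sum_i g_i^2 / H_ii
  = (-0.8441)^2/12 + (5.3192)^2/5 + (4.3605)^2/2
  = 0.0594 + 5.6588 + 9.507 = 15.2251
Step 3: Objective decrease = 0.5 * g^T H^(-1) g = 7.6126


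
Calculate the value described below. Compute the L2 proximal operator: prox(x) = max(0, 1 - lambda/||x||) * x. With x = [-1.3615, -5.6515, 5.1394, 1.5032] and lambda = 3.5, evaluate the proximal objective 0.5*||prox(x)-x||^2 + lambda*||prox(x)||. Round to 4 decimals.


Step 1: Compute ||x||.
||x|| = 7.9036
Step 2: Compute scaling factor.
scale = max(0, 1 - 3.5/7.9036) = 0.5572
Step 3: prox(x) = [-0.7586, -3.1488, 2.8635, 0.8375]
||prox(x)|| = 4.4036
Step 4: Proximal objective.
0.5*||prox-x||^2 = 6.125
lambda*||prox|| = 15.4126
Total = 21.5374


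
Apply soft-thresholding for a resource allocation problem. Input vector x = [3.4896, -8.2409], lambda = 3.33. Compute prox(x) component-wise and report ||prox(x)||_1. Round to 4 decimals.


Soft-thresholding with lambda = 3.33:
prox(3.4896) = sign(3.4896)*max(|3.4896| - 3.33, 0) = 0.1596
prox(-8.2409) = sign(-8.2409)*max(|-8.2409| - 3.33, 0) = -4.9109
prox(x) = [0.1596, -4.9109]
||prox(x)||_1 = 0.1596 + 4.9109 = 5.0705


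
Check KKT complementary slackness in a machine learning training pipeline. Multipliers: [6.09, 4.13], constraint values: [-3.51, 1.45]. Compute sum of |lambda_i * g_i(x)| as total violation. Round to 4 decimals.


KKT complementary slackness check:
lambda_1 * g_1 = 6.09 * -3.51 = -21.3759
lambda_2 * g_2 = 4.13 * 1.45 = 5.9885
Total violation = 21.3759 + 5.9885 = 27.3644


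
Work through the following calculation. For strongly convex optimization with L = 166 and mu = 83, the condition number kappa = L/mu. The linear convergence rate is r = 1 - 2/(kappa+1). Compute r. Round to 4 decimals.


Step 1: Compute the condition number.
kappa = L/mu = 166/83 = 2.0
Step 2: Compute the convergence rate.
r = 1 - 2/(kappa + 1) = 1 - 2*mu/(L + mu) = (L - mu)/(L + mu) = 83/249 = 0.3333


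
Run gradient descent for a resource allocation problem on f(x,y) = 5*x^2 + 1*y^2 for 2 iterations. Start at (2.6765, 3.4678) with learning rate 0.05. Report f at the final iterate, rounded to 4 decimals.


Gradient descent on f(x,y) = 5*x^2 + 1*y^2.
Starting point: (2.6765, 3.4678), alpha = 0.05
Step 1: grad_x = 2*5*2.6765 = 26.765, grad_y = 2*1*3.4678 = 6.9356
  x_1 = 2.6765 - 0.05*26.765 = 1.3383
  y_1 = 3.4678 - 0.05*6.9356 = 3.121
Step 2: grad_x = 2*5*1.3383 = 13.3825, grad_y = 2*1*3.121 = 6.242
  x_2 = 1.3383 - 0.05*13.3825 = 0.6691
  y_2 = 3.121 - 0.05*6.242 = 2.8089
f(0.6691, 2.8089) = 5*0.6691^2 + 1*2.8089^2 = 10.1287


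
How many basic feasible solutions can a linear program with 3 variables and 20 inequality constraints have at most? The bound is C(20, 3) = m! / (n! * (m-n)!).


Each vertex corresponds to some choice of n active constraints out of m, so the number of vertices is at most C(m, n) = m! / (n!(m-n)!).
m = 20, n = 3
Numerator: 20 * 19 * 18
Denominator: 3! = 6
C(20, 3) = 1140


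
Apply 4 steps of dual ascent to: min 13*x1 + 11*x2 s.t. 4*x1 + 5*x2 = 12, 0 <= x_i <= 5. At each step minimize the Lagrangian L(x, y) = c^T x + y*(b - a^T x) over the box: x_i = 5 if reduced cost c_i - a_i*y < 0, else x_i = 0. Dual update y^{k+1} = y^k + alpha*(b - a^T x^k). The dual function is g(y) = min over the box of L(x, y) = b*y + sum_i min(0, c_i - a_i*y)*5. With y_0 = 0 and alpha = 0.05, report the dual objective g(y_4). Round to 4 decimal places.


Dual ascent for LP: min 13*x1 + 11*x2, 4*x1 + 5*x2 = 12, 0 <= x_i <= 5
Step 1: y^k = 0.0, reduced costs: (13.0, 11.0)
  x^k = (0.0, 0.0), subgradient = b - a^T x = 12.0
  y^{k+1} = 0.0 + 0.05*12.0 = 0.6
Step 2: y^k = 0.6, reduced costs: (10.6, 8.0)
  x^k = (0.0, 0.0), subgradient = b - a^T x = 12.0
  y^{k+1} = 0.6 + 0.05*12.0 = 1.2
Step 3: y^k = 1.2, reduced costs: (8.2, 5.0)
  x^k = (0.0, 0.0), subgradient = b - a^T x = 12.0
  y^{k+1} = 1.2 + 0.05*12.0 = 1.8
Step 4: y^k = 1.8, reduced costs: (5.8, 2.0)
  x^k = (0.0, 0.0), subgradient = b - a^T x = 12.0
  y^{k+1} = 1.8 + 0.05*12.0 = 2.4
Dual objective at y_4 = 2.4: reduced costs (3.4, -1.0), box minimizer x = (0.0, 5.0)
g(y_4) = b*y + (c1 - a1*y)*x1 + (c2 - a2*y)*x2 = 12*2.4 + 3.4*0.0 + (-1.0)*5.0 = 28.8 + 0.0 - 5.0 = 23.8


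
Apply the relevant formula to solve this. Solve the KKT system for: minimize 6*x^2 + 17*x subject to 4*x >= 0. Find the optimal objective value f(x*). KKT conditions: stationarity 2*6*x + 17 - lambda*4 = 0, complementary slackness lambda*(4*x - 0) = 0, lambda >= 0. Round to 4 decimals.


Step 1: Try lambda = 0 (constraint inactive).
x_unc = -17/(2*6) = -1.4167
Check: 4*-1.4167 = -5.6668 < 0 -- violated!
Step 2: Constraint must be active: 4*x = 0
x* = 0/4 = 0.0
lambda = (2*6*0.0 + 17)/4 = 4.25
Step 3: Compute optimal value.
f(x*) = 6*0.0^2 + 17*0.0 = 0.0


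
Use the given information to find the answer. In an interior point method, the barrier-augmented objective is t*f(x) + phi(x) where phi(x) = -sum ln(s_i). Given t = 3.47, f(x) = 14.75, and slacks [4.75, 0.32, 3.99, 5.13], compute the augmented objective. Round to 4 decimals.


Step 1: Compute log-barrier.
ln values: [1.5581, -1.1394, 1.3838, 1.6351]
phi = -(1.5581 - 1.1394 + 1.3838 + 1.6351) = -3.4376
Step 2: Compute augmented objective.
t*f(x) = 3.47*14.75 = 51.1825
Total = 51.1825 - 3.4376 = 47.7449


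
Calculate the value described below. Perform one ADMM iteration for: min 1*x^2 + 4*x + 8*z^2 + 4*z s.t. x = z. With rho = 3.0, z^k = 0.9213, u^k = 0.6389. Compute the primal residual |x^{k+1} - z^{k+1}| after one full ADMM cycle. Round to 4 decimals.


ADMM iteration with rho = 3.0, z^k = 0.9213, u^k = 0.6389
Step 1: x-update.
Minimize 1*x^2 + 4*x + (3.0/2)*(x - 0.9213 + 0.6389)^2
FOC: (2*1 + 3.0)*x = -4 + 3.0*(0.9213 - 0.6389)
x^{k+1} = -0.6306
Step 2: z-update.
Minimize 8*z^2 + 4*z + (3.0/2)*(-0.6306 - z + 0.6389)^2
FOC: (2*8 + 3.0)*z = -4 + 3.0*(-0.6306 + 0.6389)
z^{k+1} = -0.2092
Step 3: u-update.
u^{k+1} = 0.6389 - 0.6306 + 0.2092 = 0.2175
Step 4: Primal residual = |-0.6306 + 0.2092| = 0.4214


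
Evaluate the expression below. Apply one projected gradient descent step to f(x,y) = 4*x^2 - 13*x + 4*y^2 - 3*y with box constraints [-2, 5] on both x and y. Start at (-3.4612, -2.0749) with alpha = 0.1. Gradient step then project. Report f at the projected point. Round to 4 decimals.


Step 1: Compute gradient at (-3.4612, -2.0749).
grad_x = 2*4*-3.4612 - 13 = -40.6896
grad_y = 2*4*-2.0749 - 3 = -19.5992
Step 2: Gradient step.
x_raw = -3.4612 - 0.1*-40.6896 = 0.6078
y_raw = -2.0749 - 0.1*-19.5992 = -0.115
Step 3: Project onto [-2, 5].
x_proj = clip(0.6078) = 0.6078
y_proj = clip(-0.115) = -0.115
Step 4: Evaluate f.
f(0.6078, -0.115) = -6.0256


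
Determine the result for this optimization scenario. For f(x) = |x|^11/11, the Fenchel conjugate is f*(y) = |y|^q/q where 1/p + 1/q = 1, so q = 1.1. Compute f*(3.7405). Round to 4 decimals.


The conjugate exponent q satisfies 1/p + 1/q = 1.
p = 11, so q = 11/(11 - 1) = 1.1
|y|^q = 3.7405^1.1 = 4.268
f*(3.7405) = 4.268 / 1.1 = 3.88


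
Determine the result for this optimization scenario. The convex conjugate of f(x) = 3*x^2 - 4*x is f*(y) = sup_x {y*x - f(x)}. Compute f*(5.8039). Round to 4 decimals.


f*(y) = sup_x {y*x - a*x^2 - b*x} = sup_x {(y-b)*x - a*x^2}
FOC: (y - b) - 2a*x = 0 => x* = (y - b)/(2a)
x* = (5.8039 + 4)/(2*3) = 1.634
f*(5.8039) = (y-b)^2/(4a) = (5.8039 + 4)^2/(4*3)
= 96.1165/12 = 8.0097


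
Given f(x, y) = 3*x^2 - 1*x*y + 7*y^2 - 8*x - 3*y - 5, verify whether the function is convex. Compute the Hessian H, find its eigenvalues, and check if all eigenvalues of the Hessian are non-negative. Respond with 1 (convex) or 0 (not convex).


The Hessian of f(x,y) = 3*x^2 - 1*x*y + 7*y^2 - 8*x - 3*y - 5 is:
H = [[6, -1], [-1, 14]]
Trace = 6 + 14 = 20
Determinant = 6*14 - (-1)^2 = 83
Discriminant = (20)^2 - 4*83 = 68.0
Eigenvalues: lambda_1 = 5.8769, lambda_2 = 14.1231
The function is convex.

1


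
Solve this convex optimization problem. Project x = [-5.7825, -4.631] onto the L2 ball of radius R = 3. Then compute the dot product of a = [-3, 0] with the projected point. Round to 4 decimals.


Step 1: Compute ||x|| (intermediates to 6 decimals).
||x|| = sqrt((-5.7825)^2 + (-4.631)^2) = 7.408338
Step 2: Project.
Since ||x|| > R, scale = R/||x|| = 3/7.408338 = 0.404949, proj(x) = scale * x
proj(x) = [-2.341618, -1.875319]
Step 3: Dot product.
a^T * proj(x) = -3*(-2.341618) + 0*(-1.875319) = 7.0249


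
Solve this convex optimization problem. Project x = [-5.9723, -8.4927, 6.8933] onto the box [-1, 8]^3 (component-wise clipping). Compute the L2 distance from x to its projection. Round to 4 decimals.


Project each component onto [-1, 8].
clip(-5.9723) = -1.0, clip(-8.4927) = -1.0, clip(6.8933) = 6.8933
Projection = [-1.0, -1.0, 6.8933]
Squared diffs: [24.7238, 56.1406, 0.0]
Distance = sqrt(80.8644) = 8.9925


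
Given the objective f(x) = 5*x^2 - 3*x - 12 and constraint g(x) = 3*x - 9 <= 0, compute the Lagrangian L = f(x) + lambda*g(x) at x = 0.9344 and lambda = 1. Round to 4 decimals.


Step 1: Evaluate f(x).
f(0.9344) = 5*0.9344^2 - 3*0.9344 - 12 = -10.4377
Step 2: Evaluate g(x).
g(0.9344) = 3*0.9344 - 9 = -6.1968
Step 3: Compute Lagrangian.
L = -10.4377 + 1*-6.1968 = -16.6345


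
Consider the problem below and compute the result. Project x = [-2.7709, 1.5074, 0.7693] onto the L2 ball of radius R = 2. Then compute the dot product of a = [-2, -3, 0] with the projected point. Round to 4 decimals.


Step 1: Compute ||x|| (intermediates to 6 decimals).
||x|| = sqrt((-2.7709)^2 + 1.5074^2 + 0.7693^2) = 3.246839
Step 2: Project.
Since ||x|| > R, scale = R/||x|| = 2/3.246839 = 0.615984, proj(x) = scale * x
proj(x) = [-1.70683, 0.928534, 0.473876]
Step 3: Dot product.
a^T * proj(x) = -2*(-1.70683) - 3*0.928534 + 0*0.473876 = 0.6281


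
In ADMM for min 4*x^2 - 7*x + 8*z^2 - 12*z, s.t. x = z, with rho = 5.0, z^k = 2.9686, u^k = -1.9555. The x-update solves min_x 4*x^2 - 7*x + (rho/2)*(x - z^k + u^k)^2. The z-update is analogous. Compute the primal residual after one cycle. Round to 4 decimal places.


ADMM iteration with rho = 5.0, z^k = 2.9686, u^k = -1.9555
Step 1: x-update.
Minimize 4*x^2 - 7*x + (5.0/2)*(x - 2.9686 - 1.9555)^2
FOC: (2*4 + 5.0)*x = 7 + 5.0*(2.9686 + 1.9555)
x^{k+1} = 2.4323
Step 2: z-update.
Minimize 8*z^2 - 12*z + (5.0/2)*(2.4323 - z - 1.9555)^2
FOC: (2*8 + 5.0)*z = 12 + 5.0*(2.4323 - 1.9555)
z^{k+1} = 0.685
Step 3: u-update.
u^{k+1} = -1.9555 + 2.4323 - 0.685 = -0.2081
Step 4: Primal residual = |2.4323 - 0.685| = 1.7474


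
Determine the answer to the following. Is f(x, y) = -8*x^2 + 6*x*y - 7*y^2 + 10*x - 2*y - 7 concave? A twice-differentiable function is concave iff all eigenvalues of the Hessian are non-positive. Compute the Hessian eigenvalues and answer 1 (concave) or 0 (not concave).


The Hessian of f(x,y) = -8*x^2 + 6*x*y - 7*y^2 + 10*x - 2*y - 7 is:
H = [[-16, 6], [6, -14]]
Trace = -16 - 14 = -30
Determinant = -16*-14 - (6)^2 = 188
Discriminant = (-30)^2 - 4*188 = 148.0
Eigenvalues: lambda_1 = -21.0828, lambda_2 = -8.9172
The function is concave.

1


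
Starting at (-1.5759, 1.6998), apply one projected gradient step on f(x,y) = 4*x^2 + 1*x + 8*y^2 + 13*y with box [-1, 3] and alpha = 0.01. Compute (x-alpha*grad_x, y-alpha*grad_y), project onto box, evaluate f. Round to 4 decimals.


Step 1: Compute gradient at (-1.5759, 1.6998).
grad_x = 2*4*-1.5759 + 1 = -11.6072
grad_y = 2*8*1.6998 + 13 = 40.1968
Step 2: Gradient step.
x_raw = -1.5759 - 0.01*-11.6072 = -1.4598
y_raw = 1.6998 - 0.01*40.1968 = 1.2978
Step 3: Project onto [-1, 3].
x_proj = clip(-1.4598) = -1.0
y_proj = clip(1.2978) = 1.2978
Step 4: Evaluate f.
f(-1.0, 1.2978) = 33.3468


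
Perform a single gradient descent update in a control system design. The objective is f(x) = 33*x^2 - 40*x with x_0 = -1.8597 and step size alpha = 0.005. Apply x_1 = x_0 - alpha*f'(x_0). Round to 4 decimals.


We compute the gradient at x_0 and apply the update.
f'(x) = 66*x - 40
f'(-1.8597) = 66*-1.8597 - 40 = -162.7402
x_1 = -1.8597 - 0.005*-162.7402 = -1.046


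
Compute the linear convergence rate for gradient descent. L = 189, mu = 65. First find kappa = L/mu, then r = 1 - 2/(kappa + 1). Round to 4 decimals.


Step 1: Compute the condition number.
kappa = L/mu = 189/65 = 2.9077
Step 2: Compute the convergence rate.
r = 1 - 2/(kappa + 1) = 1 - 2*mu/(L + mu) = (L - mu)/(L + mu) = 124/254 = 0.4882


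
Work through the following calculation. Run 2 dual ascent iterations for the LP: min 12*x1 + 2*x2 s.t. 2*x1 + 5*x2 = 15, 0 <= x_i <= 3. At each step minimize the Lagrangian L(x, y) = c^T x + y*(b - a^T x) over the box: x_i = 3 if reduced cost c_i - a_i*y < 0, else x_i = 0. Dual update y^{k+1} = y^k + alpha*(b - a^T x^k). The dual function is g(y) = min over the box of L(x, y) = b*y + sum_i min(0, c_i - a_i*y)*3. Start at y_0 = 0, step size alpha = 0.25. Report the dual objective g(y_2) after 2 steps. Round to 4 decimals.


Dual ascent for LP: min 12*x1 + 2*x2, 2*x1 + 5*x2 = 15, 0 <= x_i <= 3
Step 1: y^k = 0.0, reduced costs: (12.0, 2.0)
  x^k = (0.0, 0.0), subgradient = b - a^T x = 15.0
  y^{k+1} = 0.0 + 0.25*15.0 = 3.75
Step 2: y^k = 3.75, reduced costs: (4.5, -16.75)
  x^k = (0.0, 3.0), subgradient = b - a^T x = 0.0
  y^{k+1} = 3.75 + 0.25*0.0 = 3.75
Dual objective at y_2 = 3.75: reduced costs (4.5, -16.75), box minimizer x = (0.0, 3.0)
g(y_2) = b*y + (c1 - a1*y)*x1 + (c2 - a2*y)*x2 = 15*3.75 + 4.5*0.0 + (-16.75)*3.0 = 56.25 + 0.0 - 50.25 = 6.0


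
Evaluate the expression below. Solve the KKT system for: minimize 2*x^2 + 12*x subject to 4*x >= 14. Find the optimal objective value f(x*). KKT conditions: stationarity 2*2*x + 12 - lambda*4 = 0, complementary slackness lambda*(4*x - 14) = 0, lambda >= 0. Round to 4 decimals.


Step 1: Try lambda = 0 (constraint inactive).
x_unc = -12/(2*2) = -3.0
Check: 4*-3.0 = -12.0 < 14 -- violated!
Step 2: Constraint must be active: 4*x = 14
x* = 14/4 = 3.5
lambda = (2*2*3.5 + 12)/4 = 6.5
Step 3: Compute optimal value.
f(x*) = 2*3.5^2 + 12*3.5 = 66.5


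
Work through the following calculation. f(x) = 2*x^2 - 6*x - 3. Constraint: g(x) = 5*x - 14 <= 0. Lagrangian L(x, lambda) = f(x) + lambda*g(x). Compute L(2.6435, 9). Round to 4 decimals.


Step 1: Evaluate f(x).
f(2.6435) = 2*2.6435^2 - 6*2.6435 - 3 = -4.8848
Step 2: Evaluate g(x).
g(2.6435) = 5*2.6435 - 14 = -0.7825
Step 3: Compute Lagrangian.
L = -4.8848 + 9*-0.7825 = -11.9273


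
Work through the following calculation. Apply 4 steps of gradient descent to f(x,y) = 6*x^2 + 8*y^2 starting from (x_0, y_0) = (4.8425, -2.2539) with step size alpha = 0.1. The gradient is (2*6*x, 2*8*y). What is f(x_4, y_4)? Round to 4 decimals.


Gradient descent on f(x,y) = 6*x^2 + 8*y^2.
Starting point: (4.8425, -2.2539), alpha = 0.1
Step 1: grad_x = 2*6*4.8425 = 58.11, grad_y = 2*8*-2.2539 = -36.0624
  x_1 = 4.8425 - 0.1*58.11 = -0.9685
  y_1 = -2.2539 - 0.1*-36.0624 = 1.3523
Step 2: grad_x = 2*6*-0.9685 = -11.622, grad_y = 2*8*1.3523 = 21.6374
  x_2 = -0.9685 - 0.1*-11.622 = 0.1937
  y_2 = 1.3523 - 0.1*21.6374 = -0.8114
Step 3: grad_x = 2*6*0.1937 = 2.3244, grad_y = 2*8*-0.8114 = -12.9825
  x_3 = 0.1937 - 0.1*2.3244 = -0.0387
  y_3 = -0.8114 - 0.1*-12.9825 = 0.4868
Step 4: grad_x = 2*6*-0.0387 = -0.4649, grad_y = 2*8*0.4868 = 7.7895
  x_4 = -0.0387 - 0.1*-0.4649 = 0.0077
  y_4 = 0.4868 - 0.1*7.7895 = -0.2921
f(0.0077, -0.2921) = 6*0.0077^2 + 8*(-0.2921)^2 = 0.683


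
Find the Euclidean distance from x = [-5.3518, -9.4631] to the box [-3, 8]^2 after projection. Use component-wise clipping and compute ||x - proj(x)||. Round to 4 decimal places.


Project each component onto [-3, 8].
clip(-5.3518) = -3.0, clip(-9.4631) = -3.0
Projection = [-3.0, -3.0]
Squared diffs: [5.531, 41.7717]
Distance = sqrt(47.3027) = 6.8777


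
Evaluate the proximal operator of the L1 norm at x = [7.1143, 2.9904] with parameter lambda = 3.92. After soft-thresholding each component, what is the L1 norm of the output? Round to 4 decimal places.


Soft-thresholding with lambda = 3.92:
prox(7.1143) = sign(7.1143)*max(|7.1143| - 3.92, 0) = 3.1943
prox(2.9904) = sign(2.9904)*max(|2.9904| - 3.92, 0) = 0.0
prox(x) = [3.1943, 0.0]
||prox(x)||_1 = 3.1943 + 0.0 = 3.1943


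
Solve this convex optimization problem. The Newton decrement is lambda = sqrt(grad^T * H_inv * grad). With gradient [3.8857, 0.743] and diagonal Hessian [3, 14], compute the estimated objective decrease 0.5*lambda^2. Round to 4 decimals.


Step 1: H is diagonal, so H^(-1) * g = [1.2952, 0.0531].
Step 2: g^T H^(-1) g = sum_i g_i^2 / H_ii
  = (3.8857)^2/3 + (0.743)^2/14
  = 5.0329 + 0.0394 = 5.0723
Step 3: Objective decrease = 0.5 * g^T H^(-1) g = 2.5362


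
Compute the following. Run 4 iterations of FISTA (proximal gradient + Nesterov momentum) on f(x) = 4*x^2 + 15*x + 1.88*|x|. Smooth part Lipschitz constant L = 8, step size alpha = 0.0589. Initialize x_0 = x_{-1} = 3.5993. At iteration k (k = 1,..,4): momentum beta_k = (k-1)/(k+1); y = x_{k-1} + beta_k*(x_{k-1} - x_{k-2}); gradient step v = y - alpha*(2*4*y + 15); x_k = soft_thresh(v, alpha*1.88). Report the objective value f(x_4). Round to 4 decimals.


FISTA on f(x) = 4*x^2 + 15*x + 1.88*|x|
L = 8, alpha = 0.0589
Iteration 1: beta = 0.0, y = 3.5993 + 0.0*(3.5993 - 3.5993) = 3.5993
  grad(y) = 43.7944, v = y - alpha*grad = 1.0198
  prox(v) = soft_thresh(1.0198, 0.1107) = 0.9091
Iteration 2: beta = 0.3333, y = 0.9091 + 0.3333*(0.9091 - 3.5993) = 0.0123
  grad(y) = 15.0987, v = y - alpha*grad = -0.877
  prox(v) = soft_thresh(-0.877, 0.1107) = -0.7662
Iteration 3: beta = 0.5, y = -0.7662 + 0.5*(-0.7662 - 0.9091) = -1.6039
  grad(y) = 2.1688, v = y - alpha*grad = -1.7316
  prox(v) = soft_thresh(-1.7316, 0.1107) = -1.6209
Iteration 4: beta = 0.6, y = -1.6209 + 0.6*(-1.6209 + 0.7662) = -2.1337
  grad(y) = -2.0697, v = y - alpha*grad = -2.0118
  prox(v) = soft_thresh(-2.0118, 0.1107) = -1.9011
f(x_4) = 4*(-1.9011)^2 + 15*(-1.9011) + 1.88*|-1.9011| = -10.4858


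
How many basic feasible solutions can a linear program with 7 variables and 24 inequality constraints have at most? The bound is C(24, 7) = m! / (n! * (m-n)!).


Each vertex corresponds to some choice of n active constraints out of m, so the number of vertices is at most C(m, n) = m! / (n!(m-n)!).
m = 24, n = 7
Numerator: 24 * 23 * 22 * 21 * 20 * 19 * 18
Denominator: 7! = 5040
C(24, 7) = 346104


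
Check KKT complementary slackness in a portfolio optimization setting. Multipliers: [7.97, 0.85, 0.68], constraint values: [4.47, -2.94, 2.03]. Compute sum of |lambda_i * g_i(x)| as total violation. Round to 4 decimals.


KKT complementary slackness check:
lambda_1 * g_1 = 7.97 * 4.47 = 35.6259
lambda_2 * g_2 = 0.85 * -2.94 = -2.499
lambda_3 * g_3 = 0.68 * 2.03 = 1.3804
Total violation = 35.6259 + 2.499 + 1.3804 = 39.5053


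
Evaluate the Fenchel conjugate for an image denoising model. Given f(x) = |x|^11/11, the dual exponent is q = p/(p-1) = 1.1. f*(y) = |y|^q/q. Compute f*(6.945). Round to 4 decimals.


The conjugate exponent q satisfies 1/p + 1/q = 1.
p = 11, so q = 11/(11 - 1) = 1.1
|y|^q = 6.945^1.1 = 8.4302
f*(6.945) = 8.4302 / 1.1 = 7.6638


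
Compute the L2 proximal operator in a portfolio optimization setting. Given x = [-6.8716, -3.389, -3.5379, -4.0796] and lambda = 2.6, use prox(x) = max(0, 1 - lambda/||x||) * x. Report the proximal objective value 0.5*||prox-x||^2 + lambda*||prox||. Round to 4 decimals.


Step 1: Compute ||x||.
||x|| = 9.3736
Step 2: Compute scaling factor.
scale = max(0, 1 - 2.6/9.3736) = 0.7226
Step 3: prox(x) = [-4.9656, -2.449, -2.5566, -2.948]
||prox(x)|| = 6.7736
Step 4: Proximal objective.
0.5*||prox-x||^2 = 3.38
lambda*||prox|| = 17.6114
Total = 20.9913


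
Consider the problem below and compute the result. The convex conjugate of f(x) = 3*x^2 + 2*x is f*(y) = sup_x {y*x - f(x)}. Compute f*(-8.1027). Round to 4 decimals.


f*(y) = sup_x {y*x - a*x^2 - b*x} = sup_x {(y-b)*x - a*x^2}
FOC: (y - b) - 2a*x = 0 => x* = (y - b)/(2a)
x* = (-8.1027 - 2)/(2*3) = -1.6838
f*(-8.1027) = (y-b)^2/(4a) = (-8.1027 - 2)^2/(4*3)
= 102.0645/12 = 8.5054


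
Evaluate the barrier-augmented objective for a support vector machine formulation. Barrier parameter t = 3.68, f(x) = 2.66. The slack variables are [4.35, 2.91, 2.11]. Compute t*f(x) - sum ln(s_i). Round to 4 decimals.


Step 1: Compute log-barrier.
ln values: [1.4702, 1.0682, 0.7467]
phi = -(1.4702 + 1.0682 + 0.7467) = -3.285
Step 2: Compute augmented objective.
t*f(x) = 3.68*2.66 = 9.7888
Total = 9.7888 - 3.285 = 6.5038


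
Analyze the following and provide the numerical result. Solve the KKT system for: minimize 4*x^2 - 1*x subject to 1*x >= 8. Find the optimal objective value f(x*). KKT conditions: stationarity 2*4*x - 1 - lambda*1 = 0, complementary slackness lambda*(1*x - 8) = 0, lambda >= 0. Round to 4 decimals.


Step 1: Try lambda = 0 (constraint inactive).
x_unc = 1/(2*4) = 0.125
Check: 1*0.125 = 0.125 < 8 -- violated!
Step 2: Constraint must be active: 1*x = 8
x* = 8/1 = 8.0
lambda = (2*4*8.0 - 1)/1 = 63.0
Step 3: Compute optimal value.
f(x*) = 4*8.0^2 - 1*8.0 = 248.0


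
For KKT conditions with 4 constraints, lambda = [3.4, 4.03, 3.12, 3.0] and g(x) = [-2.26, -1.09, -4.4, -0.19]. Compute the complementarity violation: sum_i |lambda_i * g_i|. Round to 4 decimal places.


KKT complementary slackness check:
lambda_1 * g_1 = 3.4 * -2.26 = -7.684
lambda_2 * g_2 = 4.03 * -1.09 = -4.3927
lambda_3 * g_3 = 3.12 * -4.4 = -13.728
lambda_4 * g_4 = 3.0 * -0.19 = -0.57
Total violation = 7.684 + 4.3927 + 13.728 + 0.57 = 26.3747


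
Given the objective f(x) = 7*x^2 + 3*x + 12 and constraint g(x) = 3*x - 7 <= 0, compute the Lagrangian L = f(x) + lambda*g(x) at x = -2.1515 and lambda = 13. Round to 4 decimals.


Step 1: Evaluate f(x).
f(-2.1515) = 7*(-2.1515)^2 + 3*(-2.1515) + 12 = 37.9482
Step 2: Evaluate g(x).
g(-2.1515) = 3*-2.1515 - 7 = -13.4545
Step 3: Compute Lagrangian.
L = 37.9482 + 13*-13.4545 = -136.9603


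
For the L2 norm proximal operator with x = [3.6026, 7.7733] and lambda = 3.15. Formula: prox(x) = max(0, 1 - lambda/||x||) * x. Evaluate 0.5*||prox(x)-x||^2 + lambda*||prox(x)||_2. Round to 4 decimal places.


Step 1: Compute ||x||.
||x|| = 8.5676
Step 2: Compute scaling factor.
scale = max(0, 1 - 3.15/8.5676) = 0.6323
Step 3: prox(x) = [2.278, 4.9153]
||prox(x)|| = 5.4176
Step 4: Proximal objective.
0.5*||prox-x||^2 = 4.9613
lambda*||prox|| = 17.0654
Total = 22.0265


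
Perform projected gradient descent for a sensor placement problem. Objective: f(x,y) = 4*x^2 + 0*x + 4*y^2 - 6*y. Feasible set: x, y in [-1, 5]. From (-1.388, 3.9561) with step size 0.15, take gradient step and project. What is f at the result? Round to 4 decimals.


Step 1: Compute gradient at (-1.388, 3.9561).
grad_x = 2*4*-1.388 + 0 = -11.104
grad_y = 2*4*3.9561 - 6 = 25.6488
Step 2: Gradient step.
x_raw = -1.388 - 0.15*-11.104 = 0.2776
y_raw = 3.9561 - 0.15*25.6488 = 0.1088
Step 3: Project onto [-1, 5].
x_proj = clip(0.2776) = 0.2776
y_proj = clip(0.1088) = 0.1088
Step 4: Evaluate f.
f(0.2776, 0.1088) = -0.2971


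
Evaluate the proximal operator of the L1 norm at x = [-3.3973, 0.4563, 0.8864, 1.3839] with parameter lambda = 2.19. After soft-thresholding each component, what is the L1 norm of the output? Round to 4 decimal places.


Soft-thresholding with lambda = 2.19:
prox(-3.3973) = sign(-3.3973)*max(|-3.3973| - 2.19, 0) = -1.2073
prox(0.4563) = sign(0.4563)*max(|0.4563| - 2.19, 0) = 0.0
prox(0.8864) = sign(0.8864)*max(|0.8864| - 2.19, 0) = 0.0
prox(1.3839) = sign(1.3839)*max(|1.3839| - 2.19, 0) = 0.0
prox(x) = [-1.2073, 0.0, 0.0, 0.0]
||prox(x)||_1 = 1.2073 + 0.0 + 0.0 + 0.0 = 1.2073


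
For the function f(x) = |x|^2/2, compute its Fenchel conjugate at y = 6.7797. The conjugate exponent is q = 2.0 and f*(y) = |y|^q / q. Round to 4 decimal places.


The conjugate exponent q satisfies 1/p + 1/q = 1.
p = 2, so q = 2/(2 - 1) = 2.0
|y|^q = 6.7797^2.0 = 45.9643
f*(6.7797) = 45.9643 / 2.0 = 22.9822


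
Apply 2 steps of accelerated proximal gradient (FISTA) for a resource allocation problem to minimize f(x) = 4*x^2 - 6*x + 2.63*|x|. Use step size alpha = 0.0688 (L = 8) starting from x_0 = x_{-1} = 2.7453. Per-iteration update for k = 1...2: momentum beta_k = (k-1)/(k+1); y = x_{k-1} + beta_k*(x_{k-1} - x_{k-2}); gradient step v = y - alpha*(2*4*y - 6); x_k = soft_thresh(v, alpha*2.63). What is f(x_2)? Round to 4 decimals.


FISTA on f(x) = 4*x^2 - 6*x + 2.63*|x|
L = 8, alpha = 0.0688
Iteration 1: beta = 0.0, y = 2.7453 + 0.0*(2.7453 - 2.7453) = 2.7453
  grad(y) = 15.9624, v = y - alpha*grad = 1.6471
  prox(v) = soft_thresh(1.6471, 0.1809) = 1.4661
Iteration 2: beta = 0.3333, y = 1.4661 + 0.3333*(1.4661 - 2.7453) = 1.0398
  grad(y) = 2.3181, v = y - alpha*grad = 0.8803
  prox(v) = soft_thresh(0.8803, 0.1809) = 0.6993
f(x_2) = 4*0.6993^2 - 6*0.6993 + 2.63*|0.6993| = -0.4005


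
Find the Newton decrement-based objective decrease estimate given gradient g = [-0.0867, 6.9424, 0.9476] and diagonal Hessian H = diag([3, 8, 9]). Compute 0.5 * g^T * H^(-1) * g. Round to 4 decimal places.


Step 1: H is diagonal, so H^(-1) * g = [-0.0289, 0.8678, 0.1053].
Step 2: g^T H^(-1) g = sum_i g_i^2 / H_ii
  = (-0.0867)^2/3 + (6.9424)^2/8 + (0.9476)^2/9
  = 0.0025 + 6.0246 + 0.0998 = 6.1269
Step 3: Objective decrease = 0.5 * g^T H^(-1) g = 3.0634


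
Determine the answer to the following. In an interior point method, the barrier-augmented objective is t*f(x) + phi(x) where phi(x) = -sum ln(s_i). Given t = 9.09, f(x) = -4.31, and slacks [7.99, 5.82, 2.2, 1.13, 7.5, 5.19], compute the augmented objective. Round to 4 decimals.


Step 1: Compute log-barrier.
ln values: [2.0782, 1.7613, 0.7885, 0.1222, 2.0149, 1.6467]
phi = -(2.0782 + 1.7613 + 0.7885 + 0.1222 + 2.0149 + 1.6467) = -8.4118
Step 2: Compute augmented objective.
t*f(x) = 9.09*-4.31 = -39.1779
Total = -39.1779 - 8.4118 = -47.5897


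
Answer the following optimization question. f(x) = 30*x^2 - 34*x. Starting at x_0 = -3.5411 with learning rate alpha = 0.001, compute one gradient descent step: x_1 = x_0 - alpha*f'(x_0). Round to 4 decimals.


We compute the gradient at x_0 and apply the update.
f'(x) = 60*x - 34
f'(-3.5411) = 60*-3.5411 - 34 = -246.466
x_1 = -3.5411 - 0.001*-246.466 = -3.2946


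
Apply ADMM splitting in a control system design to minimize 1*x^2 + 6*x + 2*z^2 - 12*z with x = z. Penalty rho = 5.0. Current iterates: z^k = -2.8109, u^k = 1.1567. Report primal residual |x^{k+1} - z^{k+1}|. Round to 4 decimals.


ADMM iteration with rho = 5.0, z^k = -2.8109, u^k = 1.1567
Step 1: x-update.
Minimize 1*x^2 + 6*x + (5.0/2)*(x + 2.8109 + 1.1567)^2
FOC: (2*1 + 5.0)*x = -6 + 5.0*(-2.8109 - 1.1567)
x^{k+1} = -3.6911
Step 2: z-update.
Minimize 2*z^2 - 12*z + (5.0/2)*(-3.6911 - z + 1.1567)^2
FOC: (2*2 + 5.0)*z = 12 + 5.0*(-3.6911 + 1.1567)
z^{k+1} = -0.0747
Step 3: u-update.
u^{k+1} = 1.1567 - 3.6911 + 0.0747 = -2.4598
Step 4: Primal residual = |-3.6911 + 0.0747| = 3.6165


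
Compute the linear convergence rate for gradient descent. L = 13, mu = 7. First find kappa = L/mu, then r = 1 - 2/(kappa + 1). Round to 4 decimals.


Step 1: Compute the condition number.
kappa = L/mu = 13/7 = 1.8571
Step 2: Compute the convergence rate.
r = 1 - 2/(kappa + 1) = 1 - 2*mu/(L + mu) = (L - mu)/(L + mu) = 6/20 = 0.3


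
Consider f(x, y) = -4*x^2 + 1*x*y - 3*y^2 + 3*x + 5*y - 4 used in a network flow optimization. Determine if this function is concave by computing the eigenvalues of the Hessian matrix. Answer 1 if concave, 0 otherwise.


The Hessian of f(x,y) = -4*x^2 + 1*x*y - 3*y^2 + 3*x + 5*y - 4 is:
H = [[-8, 1], [1, -6]]
Trace = -8 - 6 = -14
Determinant = -8*-6 - (1)^2 = 47
Discriminant = (-14)^2 - 4*47 = 8.0
Eigenvalues: lambda_1 = -8.4142, lambda_2 = -5.5858
The function is concave.

1


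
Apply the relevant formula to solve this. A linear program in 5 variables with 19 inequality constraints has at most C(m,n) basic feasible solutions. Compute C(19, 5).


Each vertex corresponds to some choice of n active constraints out of m, so the number of vertices is at most C(m, n) = m! / (n!(m-n)!).
m = 19, n = 5
Numerator: 19 * 18 * 17 * 16 * 15
Denominator: 5! = 120
C(19, 5) = 11628


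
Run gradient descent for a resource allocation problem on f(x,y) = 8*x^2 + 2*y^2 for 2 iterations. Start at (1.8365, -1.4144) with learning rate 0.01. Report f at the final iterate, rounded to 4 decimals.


Gradient descent on f(x,y) = 8*x^2 + 2*y^2.
Starting point: (1.8365, -1.4144), alpha = 0.01
Step 1: grad_x = 2*8*1.8365 = 29.384, grad_y = 2*2*-1.4144 = -5.6576
  x_1 = 1.8365 - 0.01*29.384 = 1.5427
  y_1 = -1.4144 - 0.01*-5.6576 = -1.3578
Step 2: grad_x = 2*8*1.5427 = 24.6826, grad_y = 2*2*-1.3578 = -5.4313
  x_2 = 1.5427 - 0.01*24.6826 = 1.2958
  y_2 = -1.3578 - 0.01*-5.4313 = -1.3035
f(1.2958, -1.3035) = 8*1.2958^2 + 2*(-1.3035)^2 = 16.8318


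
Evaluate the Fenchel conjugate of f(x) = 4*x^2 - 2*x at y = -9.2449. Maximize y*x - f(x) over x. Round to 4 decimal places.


f*(y) = sup_x {y*x - a*x^2 - b*x} = sup_x {(y-b)*x - a*x^2}
FOC: (y - b) - 2a*x = 0 => x* = (y - b)/(2a)
x* = (-9.2449 + 2)/(2*4) = -0.9056
f*(-9.2449) = (y-b)^2/(4a) = (-9.2449 + 2)^2/(4*4)
= 52.4886/16 = 3.2805
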